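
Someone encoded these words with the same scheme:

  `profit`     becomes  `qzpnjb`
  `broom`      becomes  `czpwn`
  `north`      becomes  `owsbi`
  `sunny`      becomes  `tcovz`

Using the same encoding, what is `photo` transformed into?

Shifts by position in profit: pos 0: p→q (+1), pos 1: r→z (+8), pos 2: o→p (+1), pos 3: f→n (+8) — repeating every 2. A repeating key of period 2 is used — shifts +1, +8 over and over.
Applying it to photo: p+1=q, h+8=p, o+1=p, t+8=b, o+1=p.

qppbp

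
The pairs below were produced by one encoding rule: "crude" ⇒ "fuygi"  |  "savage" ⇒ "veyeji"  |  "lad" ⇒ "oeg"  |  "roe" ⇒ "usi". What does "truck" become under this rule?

wuyfn

Two shifts are in play — +4 for a/e/i/o/u, +3 for every other letter.
For truck: t(cons)+3=w, r(cons)+3=u, u(vowel)+4=y, c(cons)+3=f, k(cons)+3=n.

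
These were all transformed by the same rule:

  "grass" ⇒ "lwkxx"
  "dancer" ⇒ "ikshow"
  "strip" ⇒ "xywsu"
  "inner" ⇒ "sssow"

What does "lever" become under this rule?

qoaow

The shift depends on letter class: consonant g→l is +5, but vowel a→k is +10. The rule splits by letter class: vowels +10, consonants +5.
Applying it to lever: l(cons)+5=q, e(vowel)+10=o, v(cons)+5=a, e(vowel)+10=o, r(cons)+5=w.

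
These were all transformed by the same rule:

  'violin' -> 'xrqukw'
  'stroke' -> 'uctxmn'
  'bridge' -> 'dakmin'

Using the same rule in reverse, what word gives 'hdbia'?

Shifts by position in violin: pos 0: v→x (+2), pos 1: i→r (+9), pos 2: o→q (+2), pos 3: l→u (+9) — repeating every 2. A repeating key of period 2 is used — shifts +2, +9 over and over.
Decoding hdbia: h−2=f, d−9=u, b−2=z, i−9=z, a−2=y.

fuzzy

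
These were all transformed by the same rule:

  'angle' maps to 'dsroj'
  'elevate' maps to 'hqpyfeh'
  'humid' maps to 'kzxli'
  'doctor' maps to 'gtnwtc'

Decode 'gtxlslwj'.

Shifts by position in angle: pos 0: a→d (+3), pos 1: n→s (+5), pos 2: g→r (+11), pos 3: l→o (+3), pos 4: e→j (+5) — repeating every 3. It's a Vigenère-style cipher with numeric key [3,5,11]: position i shifts by key[i mod 3].
Undoing it on gtxlslwj: g−3=d, t−5=o, x−11=m, l−3=i, s−5=n, l−11=a, w−3=t, j−5=e.

dominate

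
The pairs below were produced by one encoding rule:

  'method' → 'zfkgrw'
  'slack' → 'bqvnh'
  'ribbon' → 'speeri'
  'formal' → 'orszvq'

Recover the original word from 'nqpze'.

climb

Each letter's alphabet position (a=0..z=25) is mapped through 9·x+21 mod 26 — an affine cipher.
Reversing it on nqpze: n(13)→3·(13−21)≡2=c; q(16)→3·(16−21)≡11=l; p(15)→3·(15−21)≡8=i; z(25)→3·(25−21)≡12=m; e(4)→3·(4−21)≡1=b (all mod 26).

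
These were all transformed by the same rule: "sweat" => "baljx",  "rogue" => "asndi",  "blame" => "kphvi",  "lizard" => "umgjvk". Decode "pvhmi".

grade

Shifts by position in sweat: pos 0: s→b (+9), pos 1: w→a (+4), pos 2: e→l (+7), pos 3: a→j (+9), pos 4: t→x (+4) — repeating every 3. A repeating key of period 3 is used — shifts +9, +4, +7 over and over.
Decoding pvhmi: p−9=g, v−4=r, h−7=a, m−9=d, i−4=e.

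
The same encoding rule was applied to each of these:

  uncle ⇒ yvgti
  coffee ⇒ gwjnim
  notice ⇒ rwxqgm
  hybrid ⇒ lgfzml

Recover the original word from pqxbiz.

Shifts by position in uncle: pos 0: u→y (+4), pos 1: n→v (+8), pos 2: c→g (+4), pos 3: l→t (+8) — repeating every 2. A repeating key of period 2 is used — shifts +4, +8 over and over.
Reversing it on pqxbiz: p−4=l, q−8=i, x−4=t, b−8=t, i−4=e, z−8=r.

litter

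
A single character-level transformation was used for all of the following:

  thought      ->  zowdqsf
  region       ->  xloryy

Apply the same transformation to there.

zomao

In thought: t→z is +6, h→o is +7, o→w is +8, u→d is +9 — the shift increases by 1 each position. Letter i (0-indexed) is shifted by i+6, so successive shifts are 6, 7, 8, ….
On there: t+6=z, h+7=o, e+8=m, r+9=a, e+10=o.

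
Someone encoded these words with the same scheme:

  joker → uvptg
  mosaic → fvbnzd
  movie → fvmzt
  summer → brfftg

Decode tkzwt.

Treating letters as 0–25, the rule is x ↦ 21x + 13 (mod 26).
Decoding tkzwt: t(19)→5·(19−13)≡4=e; k(10)→5·(10−13)≡11=l; z(25)→5·(25−13)≡8=i; w(22)→5·(22−13)≡19=t; t(19)→5·(19−13)≡4=e (all mod 26).

elite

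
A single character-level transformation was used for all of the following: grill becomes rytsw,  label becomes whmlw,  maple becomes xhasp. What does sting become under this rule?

It's a Vigenère-style cipher with numeric key [11,7]: position i shifts by key[i mod 2].
Applying it to sting: s+11=d, t+7=a, i+11=t, n+7=u, g+11=r.

datur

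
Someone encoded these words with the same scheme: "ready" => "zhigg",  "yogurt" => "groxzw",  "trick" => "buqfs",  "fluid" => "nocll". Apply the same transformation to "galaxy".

odtdfb

Shifts by position in ready: pos 0: r→z (+8), pos 1: e→h (+3), pos 2: a→i (+8), pos 3: d→g (+3) — repeating every 2. The shifts repeat in a cycle of length 2: positions 0,1,… shift by +8, +3, then the pattern repeats.
Applying it to galaxy: g+8=o, a+3=d, l+8=t, a+3=d, x+8=f, y+3=b.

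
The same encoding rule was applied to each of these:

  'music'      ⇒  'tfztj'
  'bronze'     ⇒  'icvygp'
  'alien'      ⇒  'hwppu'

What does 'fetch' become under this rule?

Shifts by position in music: pos 0: m→t (+7), pos 1: u→f (+11), pos 2: s→z (+7), pos 3: i→t (+11) — repeating every 2. A repeating key of period 2 is used — shifts +7, +11 over and over.
On fetch: f+7=m, e+11=p, t+7=a, c+11=n, h+7=o.

mpano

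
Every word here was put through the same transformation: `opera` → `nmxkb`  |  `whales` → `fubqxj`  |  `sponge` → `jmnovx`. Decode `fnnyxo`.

wooden

Treating letters as 0–25, the rule is x ↦ 25x + 1 (mod 26).
Undoing it on fnnyxo: f(5)→25·(5−1)≡22=w; n(13)→25·(13−1)≡14=o; n(13)→25·(13−1)≡14=o; y(24)→25·(24−1)≡3=d; x(23)→25·(23−1)≡4=e; o(14)→25·(14−1)≡13=n (all mod 26).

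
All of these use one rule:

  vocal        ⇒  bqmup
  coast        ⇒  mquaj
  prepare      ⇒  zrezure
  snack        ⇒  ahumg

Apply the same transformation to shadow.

afuvqk

v(21)→b(1) and o(14)→q(16) fit y≡9x+20 (mod 26); the inverse of 9 mod 26 is 3. This is an affine cipher: with a=0,…,z=25, each position x becomes (9x+20) mod 26.
Applying it to shadow: s(18)→9·18+20≡0=a; h(7)→9·7+20≡5=f; a(0)→9·0+20≡20=u; d(3)→9·3+20≡21=v; o(14)→9·14+20≡16=q; w(22)→9·22+20≡10=k (all mod 26).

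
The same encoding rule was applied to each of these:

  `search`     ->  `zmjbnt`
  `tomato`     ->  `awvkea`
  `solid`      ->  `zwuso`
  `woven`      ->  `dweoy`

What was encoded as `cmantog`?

verdict

In search: s→z is +7, e→m is +8, a→j is +9, r→b is +10 — the shift increases by 1 each position. The shift increases by 1 at each position, starting from +7: 7, 8, 9, ….
Undoing it on cmantog: c−7=v, m−8=e, a−9=r, n−10=d, t−11=i, o−12=c, g−13=t.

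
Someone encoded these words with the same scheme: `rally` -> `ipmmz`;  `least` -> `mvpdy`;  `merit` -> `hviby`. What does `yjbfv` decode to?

r(17)→i(8) and a(0)→p(15) fit y≡21x+15 (mod 26); the inverse of 21 mod 26 is 5. Each letter's alphabet position (a=0..z=25) is mapped through 21·x+15 mod 26 — an affine cipher.
Decoding yjbfv: y(24)→5·(24−15)≡19=t; j(9)→5·(9−15)≡22=w; b(1)→5·(1−15)≡8=i; f(5)→5·(5−15)≡2=c; v(21)→5·(21−15)≡4=e (all mod 26).

twice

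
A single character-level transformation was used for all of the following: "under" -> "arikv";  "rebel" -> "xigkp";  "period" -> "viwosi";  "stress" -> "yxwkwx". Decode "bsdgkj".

Shifts by position in under: pos 0: u→a (+6), pos 1: n→r (+4), pos 2: d→i (+5), pos 3: e→k (+6), pos 4: r→v (+4) — repeating every 3. The shifts repeat in a cycle of length 3: positions 0,1,… shift by +6, +4, +5, then the pattern repeats.
Decoding bsdgkj: b−6=v, s−4=o, d−5=y, g−6=a, k−4=g, j−5=e.

voyage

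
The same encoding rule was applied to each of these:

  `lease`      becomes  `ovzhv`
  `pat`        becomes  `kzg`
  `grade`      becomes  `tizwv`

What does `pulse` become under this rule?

kfohv

This is the alphabet-reversal cipher (Atbash): a becomes z, b becomes y, etc.
For pulse: p↔k, u↔f, l↔o, s↔h, e↔v.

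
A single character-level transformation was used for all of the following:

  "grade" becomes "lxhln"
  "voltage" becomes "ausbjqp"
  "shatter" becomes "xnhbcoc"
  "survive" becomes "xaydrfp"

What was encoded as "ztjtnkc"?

In grade: g→l is +5, r→x is +6, a→h is +7, d→l is +8 — the shift increases by 1 each position. Letter i (0-indexed) is shifted by i+5, so successive shifts are 5, 6, 7, ….
Decoding ztjtnkc: z−5=u, t−6=n, j−7=c, t−8=l, n−9=e, k−10=a, c−11=r.

unclear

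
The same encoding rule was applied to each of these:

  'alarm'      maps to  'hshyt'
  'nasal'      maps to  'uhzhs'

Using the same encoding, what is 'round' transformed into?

yvbuk

It's a constant shift of +7 (ROT7).
Applying it to round: r+7=y, o+7=v, u+7=b, n+7=u, d+7=k.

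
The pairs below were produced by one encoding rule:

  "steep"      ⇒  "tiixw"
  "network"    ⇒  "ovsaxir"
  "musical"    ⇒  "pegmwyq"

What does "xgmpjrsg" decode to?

Two steps: reverse the string, then apply a Caesar shift of +4.
Undoing it on xgmpjrsg: shift back: x−4=t, g−4=c, m−4=i, p−4=l, j−4=f, r−4=n, s−4=o, g−4=c → tcilfnoc; then reverse → conflict.

conflict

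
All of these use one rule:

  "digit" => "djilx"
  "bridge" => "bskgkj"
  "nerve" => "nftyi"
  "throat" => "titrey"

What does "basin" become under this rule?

bbulr

In digit: d→d is +0, i→j is +1, g→i is +2, i→l is +3 — the shift increases by 1 each position. Letter i (0-indexed) is shifted by i+0, so successive shifts are 0, 1, 2, ….
On basin: b+0=b, a+1=b, s+2=u, i+3=l, n+4=r.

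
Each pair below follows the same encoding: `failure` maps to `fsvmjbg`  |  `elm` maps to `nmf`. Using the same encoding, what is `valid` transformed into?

The word is reversed, then every letter is shifted forward by 1.
For valid: reverse → dilav; then shift: d+1=e, i+1=j, l+1=m, a+1=b, v+1=w.

ejmbw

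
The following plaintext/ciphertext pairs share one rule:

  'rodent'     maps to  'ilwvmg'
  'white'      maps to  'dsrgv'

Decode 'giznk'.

tramp

Letters are reflected about the middle of the alphabet (position → 25−position): Atbash.
Undoing it on giznk: g↔t, i↔r, z↔a, n↔m, k↔p.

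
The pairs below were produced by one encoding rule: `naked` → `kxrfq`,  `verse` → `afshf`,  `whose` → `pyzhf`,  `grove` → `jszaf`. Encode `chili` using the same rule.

n(13)→k(10) and a(0)→x(23) fit y≡15x+23 (mod 26); the inverse of 15 mod 26 is 7. This is an affine cipher: with a=0,…,z=25, each position x becomes (15x+23) mod 26.
For chili: c(2)→15·2+23≡1=b; h(7)→15·7+23≡24=y; i(8)→15·8+23≡13=n; l(11)→15·11+23≡6=g; i(8)→15·8+23≡13=n (all mod 26).

byngn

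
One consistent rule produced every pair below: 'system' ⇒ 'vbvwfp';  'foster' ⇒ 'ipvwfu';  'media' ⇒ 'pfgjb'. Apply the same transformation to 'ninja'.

The rule splits by letter class: vowels +1, consonants +3.
For ninja: n(cons)+3=q, i(vowel)+1=j, n(cons)+3=q, j(cons)+3=m, a(vowel)+1=b.

qjqmb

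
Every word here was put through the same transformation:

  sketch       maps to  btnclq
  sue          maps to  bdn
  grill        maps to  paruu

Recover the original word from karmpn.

Compare letters: s→b is +9, k→t is +9, e→n is +9 — a constant shift. Each letter is shifted forward by 9 in the alphabet (a Caesar shift of +9).
Reversing it on karmpn: k−9=b, a−9=r, r−9=i, m−9=d, p−9=g, n−9=e.

bridge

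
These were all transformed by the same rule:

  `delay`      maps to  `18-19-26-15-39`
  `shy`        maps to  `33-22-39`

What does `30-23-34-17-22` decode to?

d is letter #4 and maps to 18: an offset of 14. Letters become their 1-based position plus 14 (so a→15, b→16, …).
Reversing it on 30-23-34-17-22: 30→(30−14)÷1=16=p, 23→(23−14)÷1=9=i, 34→(34−14)÷1=20=t, 17→(17−14)÷1=3=c, 22→(22−14)÷1=8=h.

pitch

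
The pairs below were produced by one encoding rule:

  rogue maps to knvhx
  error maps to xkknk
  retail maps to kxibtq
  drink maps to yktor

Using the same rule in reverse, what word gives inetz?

Treating letters as 0–25, the rule is x ↦ 25x + 1 (mod 26).
Reversing it on inetz: i(8)→25·(8−1)≡19=t; n(13)→25·(13−1)≡14=o; e(4)→25·(4−1)≡23=x; t(19)→25·(19−1)≡8=i; z(25)→25·(25−1)≡2=c (all mod 26).

toxic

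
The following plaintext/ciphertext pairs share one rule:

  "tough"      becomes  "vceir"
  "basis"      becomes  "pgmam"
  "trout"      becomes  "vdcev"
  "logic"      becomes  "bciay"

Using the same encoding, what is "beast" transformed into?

pqgmv

t(19)→v(21) and o(14)→c(2) fit y≡9x+6 (mod 26); the inverse of 9 mod 26 is 3. Treating letters as 0–25, the rule is x ↦ 9x + 6 (mod 26).
Applying it to beast: b(1)→9·1+6≡15=p; e(4)→9·4+6≡16=q; a(0)→9·0+6≡6=g; s(18)→9·18+6≡12=m; t(19)→9·19+6≡21=v (all mod 26).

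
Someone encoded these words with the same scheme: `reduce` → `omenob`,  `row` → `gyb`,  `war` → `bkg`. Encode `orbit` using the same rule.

The output letters match the input read backwards, each shifted +10: reduce reversed is ecuder. Two steps: reverse the string, then apply a Caesar shift of +10.
Applying it to orbit: reverse → tibro; then shift: t+10=d, i+10=s, b+10=l, r+10=b, o+10=y.

dslby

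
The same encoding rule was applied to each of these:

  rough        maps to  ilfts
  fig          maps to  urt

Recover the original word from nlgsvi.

Letters are reflected about the middle of the alphabet (position → 25−position): Atbash.
Undoing it on nlgsvi: n↔m, l↔o, g↔t, s↔h, v↔e, i↔r.

mother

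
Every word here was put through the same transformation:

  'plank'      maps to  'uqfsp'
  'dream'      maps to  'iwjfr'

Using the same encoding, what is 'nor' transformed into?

Compare letters: p→u is +5, l→q is +5, a→f is +5 — a constant shift. It's a constant shift of +5 (ROT5).
On nor: n+5=s, o+5=t, r+5=w.

stw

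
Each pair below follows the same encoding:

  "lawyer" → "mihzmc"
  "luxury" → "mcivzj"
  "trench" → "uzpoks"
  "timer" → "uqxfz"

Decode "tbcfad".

stress

The shifts repeat in a cycle of length 3: positions 0,1,… shift by +1, +8, +11, then the pattern repeats.
Reversing it on tbcfad: t−1=s, b−8=t, c−11=r, f−1=e, a−8=s, d−11=s.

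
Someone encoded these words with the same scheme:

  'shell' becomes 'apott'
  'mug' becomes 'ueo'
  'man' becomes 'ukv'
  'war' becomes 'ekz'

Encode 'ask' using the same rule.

kas

The rule splits by letter class: vowels +10, consonants +8.
On ask: a(vowel)+10=k, s(cons)+8=a, k(cons)+8=s.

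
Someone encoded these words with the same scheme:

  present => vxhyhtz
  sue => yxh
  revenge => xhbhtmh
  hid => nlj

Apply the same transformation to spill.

Two shifts are in play — +3 for a/e/i/o/u, +6 for every other letter.
On spill: s(cons)+6=y, p(cons)+6=v, i(vowel)+3=l, l(cons)+6=r, l(cons)+6=r.

yvlrr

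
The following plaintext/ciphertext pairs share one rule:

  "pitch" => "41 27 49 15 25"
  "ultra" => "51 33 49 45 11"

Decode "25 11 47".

has

The formula is n = 2×(alphabet index, a=1) + 9.
Reversing it on 25 11 47: 25→(25−9)÷2=8=h, 11→(11−9)÷2=1=a, 47→(47−9)÷2=19=s.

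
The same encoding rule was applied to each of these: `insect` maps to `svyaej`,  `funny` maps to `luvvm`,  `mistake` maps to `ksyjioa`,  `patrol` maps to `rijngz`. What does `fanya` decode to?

verse

i(8)→s(18) and n(13)→v(21) fit y≡11x+8 (mod 26); the inverse of 11 mod 26 is 19. Treating letters as 0–25, the rule is x ↦ 11x + 8 (mod 26).
Undoing it on fanya: f(5)→19·(5−8)≡21=v; a(0)→19·(0−8)≡4=e; n(13)→19·(13−8)≡17=r; y(24)→19·(24−8)≡18=s; a(0)→19·(0−8)≡4=e (all mod 26).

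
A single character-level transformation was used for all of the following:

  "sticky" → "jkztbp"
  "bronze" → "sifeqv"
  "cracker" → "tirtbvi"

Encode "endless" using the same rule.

Compare letters: s→j is +17, t→k is +17, i→z is +17 — a constant shift. Every letter moves 17 places later in the alphabet, wrapping around z→a.
On endless: e+17=v, n+17=e, d+17=u, l+17=c, e+17=v, s+17=j, s+17=j.

veucvjj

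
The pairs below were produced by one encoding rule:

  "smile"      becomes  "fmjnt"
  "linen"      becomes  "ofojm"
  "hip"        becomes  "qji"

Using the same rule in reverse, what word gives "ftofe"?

The output letters match the input read backwards, each shifted +1: smile reversed is elims. The word is reversed, then every letter is shifted forward by 1.
Undoing it on ftofe: shift back: f−1=e, t−1=s, o−1=n, f−1=e, e−1=d → esned; then reverse → dense.

dense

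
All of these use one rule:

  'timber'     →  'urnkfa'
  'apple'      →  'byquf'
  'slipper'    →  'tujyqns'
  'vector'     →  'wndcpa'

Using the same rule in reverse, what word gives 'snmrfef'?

Shifts by position in timber: pos 0: t→u (+1), pos 1: i→r (+9), pos 2: m→n (+1), pos 3: b→k (+9) — repeating every 2. A repeating key of period 2 is used — shifts +1, +9 over and over.
Decoding snmrfef: s−1=r, n−9=e, m−1=l, r−9=i, f−1=e, e−9=v, f−1=e.

relieve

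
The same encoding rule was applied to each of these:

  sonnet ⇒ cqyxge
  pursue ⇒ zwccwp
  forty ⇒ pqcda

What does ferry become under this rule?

pgcba

Shifts by position in sonnet: pos 0: s→c (+10), pos 1: o→q (+2), pos 2: n→y (+11), pos 3: n→x (+10), pos 4: e→g (+2), pos 5: t→e (+11) — repeating every 3. It's a Vigenère-style cipher with numeric key [10,2,11]: position i shifts by key[i mod 3].
For ferry: f+10=p, e+2=g, r+11=c, r+10=b, y+2=a.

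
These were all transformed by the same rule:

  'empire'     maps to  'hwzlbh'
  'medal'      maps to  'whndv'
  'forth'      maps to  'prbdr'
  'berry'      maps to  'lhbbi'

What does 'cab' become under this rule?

mdl

Vowels shift forward by 3 and consonants shift forward by 10.
Applying it to cab: c(cons)+10=m, a(vowel)+3=d, b(cons)+10=l.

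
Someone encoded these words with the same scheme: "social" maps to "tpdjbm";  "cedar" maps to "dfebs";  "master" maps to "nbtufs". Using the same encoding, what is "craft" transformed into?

dsbgu

This is a Caesar cipher with shift 1.
On craft: c+1=d, r+1=s, a+1=b, f+1=g, t+1=u.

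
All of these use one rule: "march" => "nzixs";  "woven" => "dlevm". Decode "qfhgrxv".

Each pair mirrors across the alphabet (m↔n, a↔z, r↔i): positions sum to 25. Letters are reflected about the middle of the alphabet (position → 25−position): Atbash.
Undoing it on qfhgrxv: q↔j, f↔u, h↔s, g↔t, r↔i, x↔c, v↔e.

justice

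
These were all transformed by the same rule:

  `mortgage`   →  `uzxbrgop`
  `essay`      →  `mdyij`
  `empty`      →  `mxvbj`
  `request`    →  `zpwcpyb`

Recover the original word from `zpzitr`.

Shifts by position in mortgage: pos 0: m→u (+8), pos 1: o→z (+11), pos 2: r→x (+6), pos 3: t→b (+8), pos 4: g→r (+11), pos 5: a→g (+6) — repeating every 3. A repeating key of period 3 is used — shifts +8, +11, +6 over and over.
Decoding zpzitr: z−8=r, p−11=e, z−6=t, i−8=a, t−11=i, r−6=l.

retail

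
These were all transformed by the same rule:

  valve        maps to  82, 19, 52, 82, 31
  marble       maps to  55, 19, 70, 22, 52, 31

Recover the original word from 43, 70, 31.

ire

v(#22)→82 and a(#1)→19: differences scale by 3, so n = 3·pos + 16. Each letter becomes 3×(its alphabet position, a=1..z=26) + 16.
Decoding 43, 70, 31: 43→(43−16)÷3=9=i, 70→(70−16)÷3=18=r, 31→(31−16)÷3=5=e.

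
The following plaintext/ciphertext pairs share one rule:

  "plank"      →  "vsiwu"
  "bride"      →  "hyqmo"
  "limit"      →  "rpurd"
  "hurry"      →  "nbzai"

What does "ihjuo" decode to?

In plank: p→v is +6, l→s is +7, a→i is +8, n→w is +9 — the shift increases by 1 each position. Each letter shifts forward by (position + 6), i.e. 6, 7, 8, … — the shift grows by one for each successive letter.
Reversing it on ihjuo: i−6=c, h−7=a, j−8=b, u−9=l, o−10=e.

cable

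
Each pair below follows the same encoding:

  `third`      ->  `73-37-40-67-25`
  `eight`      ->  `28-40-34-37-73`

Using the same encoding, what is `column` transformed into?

22-58-49-76-52-55

t(#20)→73 and h(#8)→37: differences scale by 3, so n = 3·pos + 13. Each letter becomes 3×(its alphabet position, a=1..z=26) + 13.
On column: c=3→22, o=15→58, l=12→49, u=21→76, m=13→52, n=14→55.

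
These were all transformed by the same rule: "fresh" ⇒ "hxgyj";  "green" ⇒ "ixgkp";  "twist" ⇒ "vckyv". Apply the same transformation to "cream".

exggo

Shifts by position in fresh: pos 0: f→h (+2), pos 1: r→x (+6), pos 2: e→g (+2), pos 3: s→y (+6) — repeating every 2. It's a Vigenère-style cipher with numeric key [2,6]: position i shifts by key[i mod 2].
Applying it to cream: c+2=e, r+6=x, e+2=g, a+6=g, m+2=o.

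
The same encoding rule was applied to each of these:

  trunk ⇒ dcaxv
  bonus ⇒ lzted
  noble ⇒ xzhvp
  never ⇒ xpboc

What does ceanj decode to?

Shifts by position in trunk: pos 0: t→d (+10), pos 1: r→c (+11), pos 2: u→a (+6), pos 3: n→x (+10), pos 4: k→v (+11) — repeating every 3. It's a Vigenère-style cipher with numeric key [10,11,6]: position i shifts by key[i mod 3].
Decoding ceanj: c−10=s, e−11=t, a−6=u, n−10=d, j−11=y.

study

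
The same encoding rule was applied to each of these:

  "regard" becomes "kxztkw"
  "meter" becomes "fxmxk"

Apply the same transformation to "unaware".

Every letter moves 19 places later in the alphabet, wrapping around z→a.
On unaware: u+19=n, n+19=g, a+19=t, w+19=p, a+19=t, r+19=k, e+19=x.

ngtptkx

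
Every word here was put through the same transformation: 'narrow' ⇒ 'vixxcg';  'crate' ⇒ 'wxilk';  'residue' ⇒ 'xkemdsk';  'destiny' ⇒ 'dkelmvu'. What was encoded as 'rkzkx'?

fever

Each letter's alphabet position (a=0..z=25) is mapped through 7·x+8 mod 26 — an affine cipher.
Reversing it on rkzkx: r(17)→15·(17−8)≡5=f; k(10)→15·(10−8)≡4=e; z(25)→15·(25−8)≡21=v; k(10)→15·(10−8)≡4=e; x(23)→15·(23−8)≡17=r (all mod 26).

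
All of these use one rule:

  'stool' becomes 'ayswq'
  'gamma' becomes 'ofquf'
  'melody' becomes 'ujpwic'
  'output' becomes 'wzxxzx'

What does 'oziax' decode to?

guess

Shifts by position in stool: pos 0: s→a (+8), pos 1: t→y (+5), pos 2: o→s (+4), pos 3: o→w (+8), pos 4: l→q (+5) — repeating every 3. It's a Vigenère-style cipher with numeric key [8,5,4]: position i shifts by key[i mod 3].
Undoing it on oziax: o−8=g, z−5=u, i−4=e, a−8=s, x−5=s.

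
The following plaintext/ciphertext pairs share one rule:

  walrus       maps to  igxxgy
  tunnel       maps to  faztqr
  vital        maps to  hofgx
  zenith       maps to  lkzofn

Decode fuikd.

Shifts by position in walrus: pos 0: w→i (+12), pos 1: a→g (+6), pos 2: l→x (+12), pos 3: r→x (+6) — repeating every 2. A repeating key of period 2 is used — shifts +12, +6 over and over.
Undoing it on fuikd: f−12=t, u−6=o, i−12=w, k−6=e, d−12=r.

tower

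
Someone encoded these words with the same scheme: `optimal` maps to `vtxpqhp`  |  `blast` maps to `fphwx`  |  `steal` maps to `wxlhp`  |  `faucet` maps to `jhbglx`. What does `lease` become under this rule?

The shift depends on letter class: consonant p→t is +4, but vowel o→v is +7. Vowels shift forward by 7 and consonants shift forward by 4.
For lease: l(cons)+4=p, e(vowel)+7=l, a(vowel)+7=h, s(cons)+4=w, e(vowel)+7=l.

plhwl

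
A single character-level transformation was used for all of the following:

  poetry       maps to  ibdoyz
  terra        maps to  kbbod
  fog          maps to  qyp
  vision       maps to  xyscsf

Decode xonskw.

maiden

The output letters match the input read backwards, each shifted +10: poetry reversed is yrteop. The word is reversed, then every letter is shifted forward by 10.
Decoding xonskw: shift back: x−10=n, o−10=e, n−10=d, s−10=i, k−10=a, w−10=m → nediam; then reverse → maiden.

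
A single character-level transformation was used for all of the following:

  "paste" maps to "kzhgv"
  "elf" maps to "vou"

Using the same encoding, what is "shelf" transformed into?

Each pair mirrors across the alphabet (p↔k, a↔z, s↔h): positions sum to 25. This is the alphabet-reversal cipher (Atbash): a becomes z, b becomes y, etc.
Applying it to shelf: s↔h, h↔s, e↔v, l↔o, f↔u.

hsvou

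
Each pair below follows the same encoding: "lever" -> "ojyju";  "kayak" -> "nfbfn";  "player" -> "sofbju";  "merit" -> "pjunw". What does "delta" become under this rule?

The shift depends on letter class: consonant l→o is +3, but vowel e→j is +5. Vowels shift forward by 5 and consonants shift forward by 3.
On delta: d(cons)+3=g, e(vowel)+5=j, l(cons)+3=o, t(cons)+3=w, a(vowel)+5=f.

gjowf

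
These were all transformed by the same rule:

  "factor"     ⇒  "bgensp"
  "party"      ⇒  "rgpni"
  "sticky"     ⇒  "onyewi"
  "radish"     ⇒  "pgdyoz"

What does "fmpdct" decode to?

burden

f(5)→b(1) and a(0)→g(6) fit y≡25x+6 (mod 26); the inverse of 25 mod 26 is 25. This is an affine cipher: with a=0,…,z=25, each position x becomes (25x+6) mod 26.
Reversing it on fmpdct: f(5)→25·(5−6)≡1=b; m(12)→25·(12−6)≡20=u; p(15)→25·(15−6)≡17=r; d(3)→25·(3−6)≡3=d; c(2)→25·(2−6)≡4=e; t(19)→25·(19−6)≡13=n (all mod 26).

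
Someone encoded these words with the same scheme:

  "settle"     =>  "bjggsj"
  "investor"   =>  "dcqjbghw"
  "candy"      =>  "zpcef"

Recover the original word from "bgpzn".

s(18)→b(1) and e(4)→j(9) fit y≡5x+15 (mod 26); the inverse of 5 mod 26 is 21. Each letter's alphabet position (a=0..z=25) is mapped through 5·x+15 mod 26 — an affine cipher.
Decoding bgpzn: b(1)→21·(1−15)≡18=s; g(6)→21·(6−15)≡19=t; p(15)→21·(15−15)≡0=a; z(25)→21·(25−15)≡2=c; n(13)→21·(13−15)≡10=k (all mod 26).

stack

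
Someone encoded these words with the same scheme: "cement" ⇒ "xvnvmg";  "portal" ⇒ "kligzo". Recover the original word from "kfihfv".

pursue

Each pair mirrors across the alphabet (c↔x, e↔v, m↔n): positions sum to 25. Letters are reflected about the middle of the alphabet (position → 25−position): Atbash.
Reversing it on kfihfv: k↔p, f↔u, i↔r, h↔s, f↔u, v↔e.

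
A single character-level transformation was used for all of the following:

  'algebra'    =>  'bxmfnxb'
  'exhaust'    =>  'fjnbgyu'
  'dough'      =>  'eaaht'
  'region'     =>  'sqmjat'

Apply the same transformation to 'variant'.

wmxjmtu

Shifts by position in algebra: pos 0: a→b (+1), pos 1: l→x (+12), pos 2: g→m (+6), pos 3: e→f (+1), pos 4: b→n (+12), pos 5: r→x (+6) — repeating every 3. A repeating key of period 3 is used — shifts +1, +12, +6 over and over.
Applying it to variant: v+1=w, a+12=m, r+6=x, i+1=j, a+12=m, n+6=t, t+1=u.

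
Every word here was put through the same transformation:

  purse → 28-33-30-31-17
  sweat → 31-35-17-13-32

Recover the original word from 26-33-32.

Each letter is replaced by its alphabet position (a=1..z=26) + 12.
Decoding 26-33-32: 26→(26−12)÷1=14=n, 33→(33−12)÷1=21=u, 32→(32−12)÷1=20=t.

nut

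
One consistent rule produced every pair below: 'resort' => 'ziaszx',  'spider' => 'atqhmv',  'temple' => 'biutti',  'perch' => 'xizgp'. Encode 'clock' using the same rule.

kpwgs

Shifts by position in resort: pos 0: r→z (+8), pos 1: e→i (+4), pos 2: s→a (+8), pos 3: o→s (+4) — repeating every 2. The shifts repeat in a cycle of length 2: positions 0,1,… shift by +8, +4, then the pattern repeats.
For clock: c+8=k, l+4=p, o+8=w, c+4=g, k+8=s.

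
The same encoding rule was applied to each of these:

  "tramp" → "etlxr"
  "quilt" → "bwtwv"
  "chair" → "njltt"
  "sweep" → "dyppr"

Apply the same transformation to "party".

accea

Shifts by position in tramp: pos 0: t→e (+11), pos 1: r→t (+2), pos 2: a→l (+11), pos 3: m→x (+11), pos 4: p→r (+2) — repeating every 3. The shifts repeat in a cycle of length 3: positions 0,1,… shift by +11, +2, +11, then the pattern repeats.
For party: p+11=a, a+2=c, r+11=c, t+11=e, y+2=a.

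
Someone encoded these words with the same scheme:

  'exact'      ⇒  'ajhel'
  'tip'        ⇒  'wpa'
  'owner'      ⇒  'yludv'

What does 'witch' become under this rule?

Two steps: reverse the string, then apply a Caesar shift of +7.
On witch: reverse → hctiw; then shift: h+7=o, c+7=j, t+7=a, i+7=p, w+7=d.

ojapd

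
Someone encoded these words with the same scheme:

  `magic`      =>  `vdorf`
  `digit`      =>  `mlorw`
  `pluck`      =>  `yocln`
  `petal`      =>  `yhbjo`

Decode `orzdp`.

forum

The shifts repeat in a cycle of length 3: positions 0,1,… shift by +9, +3, +8, then the pattern repeats.
Reversing it on orzdp: o−9=f, r−3=o, z−8=r, d−9=u, p−3=m.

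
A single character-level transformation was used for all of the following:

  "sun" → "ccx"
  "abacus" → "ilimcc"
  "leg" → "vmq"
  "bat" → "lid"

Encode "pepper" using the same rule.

zmzzmb

The shift depends on letter class: consonant s→c is +10, but vowel u→c is +8. The rule splits by letter class: vowels +8, consonants +10.
For pepper: p(cons)+10=z, e(vowel)+8=m, p(cons)+10=z, p(cons)+10=z, e(vowel)+8=m, r(cons)+10=b.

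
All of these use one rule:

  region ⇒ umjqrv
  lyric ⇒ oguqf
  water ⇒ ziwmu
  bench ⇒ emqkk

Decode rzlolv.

Shifts by position in region: pos 0: r→u (+3), pos 1: e→m (+8), pos 2: g→j (+3), pos 3: i→q (+8) — repeating every 2. A repeating key of period 2 is used — shifts +3, +8 over and over.
Reversing it on rzlolv: r−3=o, z−8=r, l−3=i, o−8=g, l−3=i, v−8=n.

origin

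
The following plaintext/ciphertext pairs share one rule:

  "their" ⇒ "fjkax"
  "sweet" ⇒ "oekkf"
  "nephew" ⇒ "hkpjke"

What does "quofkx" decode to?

master

This is an affine cipher: with a=0,…,z=25, each position x becomes (17x+20) mod 26.
Undoing it on quofkx: q(16)→23·(16−20)≡12=m; u(20)→23·(20−20)≡0=a; o(14)→23·(14−20)≡18=s; f(5)→23·(5−20)≡19=t; k(10)→23·(10−20)≡4=e; x(23)→23·(23−20)≡17=r (all mod 26).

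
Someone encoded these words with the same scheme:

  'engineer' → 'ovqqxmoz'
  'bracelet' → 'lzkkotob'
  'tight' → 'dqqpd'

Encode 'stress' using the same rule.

Shifts by position in engineer: pos 0: e→o (+10), pos 1: n→v (+8), pos 2: g→q (+10), pos 3: i→q (+8) — repeating every 2. A repeating key of period 2 is used — shifts +10, +8 over and over.
On stress: s+10=c, t+8=b, r+10=b, e+8=m, s+10=c, s+8=a.

cbbmca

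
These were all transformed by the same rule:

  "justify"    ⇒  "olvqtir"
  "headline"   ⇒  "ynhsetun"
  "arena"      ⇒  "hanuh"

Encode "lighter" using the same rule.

j(9)→o(14) and u(20)→l(11) fit y≡21x+7 (mod 26); the inverse of 21 mod 26 is 5. Treating letters as 0–25, the rule is x ↦ 21x + 7 (mod 26).
Applying it to lighter: l(11)→21·11+7≡4=e; i(8)→21·8+7≡19=t; g(6)→21·6+7≡3=d; h(7)→21·7+7≡24=y; t(19)→21·19+7≡16=q; e(4)→21·4+7≡13=n; r(17)→21·17+7≡0=a (all mod 26).

etdyqna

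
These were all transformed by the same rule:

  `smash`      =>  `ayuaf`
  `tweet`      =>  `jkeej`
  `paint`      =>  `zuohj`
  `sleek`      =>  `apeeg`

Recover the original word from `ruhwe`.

s(18)→a(0) and m(12)→y(24) fit y≡9x+20 (mod 26); the inverse of 9 mod 26 is 3. Treating letters as 0–25, the rule is x ↦ 9x + 20 (mod 26).
Reversing it on ruhwe: r(17)→3·(17−20)≡17=r; u(20)→3·(20−20)≡0=a; h(7)→3·(7−20)≡13=n; w(22)→3·(22−20)≡6=g; e(4)→3·(4−20)≡4=e (all mod 26).

range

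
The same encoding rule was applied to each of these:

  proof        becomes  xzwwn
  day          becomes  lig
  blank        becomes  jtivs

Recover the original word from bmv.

Compare letters: p→x is +8, r→z is +8, o→w is +8 — a constant shift. It's a constant shift of +8 (ROT8).
Undoing it on bmv: b−8=t, m−8=e, v−8=n.

ten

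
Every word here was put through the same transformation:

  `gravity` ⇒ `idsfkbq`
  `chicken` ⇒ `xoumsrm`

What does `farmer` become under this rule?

The output letters match the input read backwards, each shifted +10: gravity reversed is ytivarg. Read the word backwards and shift each letter +10.
Applying it to farmer: reverse → remraf; then shift: r+10=b, e+10=o, m+10=w, r+10=b, a+10=k, f+10=p.

bowbkp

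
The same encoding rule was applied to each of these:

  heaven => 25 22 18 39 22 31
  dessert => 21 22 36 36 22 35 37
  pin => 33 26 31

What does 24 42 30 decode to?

gym

Each letter is replaced by its alphabet position (a=1..z=26) + 17.
Decoding 24 42 30: 24→(24−17)÷1=7=g, 42→(42−17)÷1=25=y, 30→(30−17)÷1=13=m.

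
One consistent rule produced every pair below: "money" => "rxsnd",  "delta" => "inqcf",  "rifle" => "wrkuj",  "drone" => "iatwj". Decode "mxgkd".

hobby

Shifts by position in money: pos 0: m→r (+5), pos 1: o→x (+9), pos 2: n→s (+5), pos 3: e→n (+9) — repeating every 2. A repeating key of period 2 is used — shifts +5, +9 over and over.
Reversing it on mxgkd: m−5=h, x−9=o, g−5=b, k−9=b, d−5=y.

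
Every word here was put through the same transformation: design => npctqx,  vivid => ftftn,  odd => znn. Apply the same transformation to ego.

pqz

Vowels shift forward by 11 and consonants shift forward by 10.
For ego: e(vowel)+11=p, g(cons)+10=q, o(vowel)+11=z.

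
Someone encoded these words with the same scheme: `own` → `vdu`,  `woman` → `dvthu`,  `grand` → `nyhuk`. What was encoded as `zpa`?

Compare letters: o→v is +7, w→d is +7, n→u is +7 — a constant shift. It's a constant shift of +7 (ROT7).
Reversing it on zpa: z−7=s, p−7=i, a−7=t.

sit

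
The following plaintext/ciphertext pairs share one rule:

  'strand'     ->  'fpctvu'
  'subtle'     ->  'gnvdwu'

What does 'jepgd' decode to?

bench

The output letters match the input read backwards, each shifted +2: strand reversed is dnarts. The word is reversed, then every letter is shifted forward by 2.
Undoing it on jepgd: shift back: j−2=h, e−2=c, p−2=n, g−2=e, d−2=b → hcneb; then reverse → bench.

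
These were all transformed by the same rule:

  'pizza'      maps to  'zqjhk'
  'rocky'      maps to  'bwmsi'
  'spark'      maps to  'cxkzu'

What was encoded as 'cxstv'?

spill

Shifts by position in pizza: pos 0: p→z (+10), pos 1: i→q (+8), pos 2: z→j (+10), pos 3: z→h (+8) — repeating every 2. The shifts repeat in a cycle of length 2: positions 0,1,… shift by +10, +8, then the pattern repeats.
Undoing it on cxstv: c−10=s, x−8=p, s−10=i, t−8=l, v−10=l.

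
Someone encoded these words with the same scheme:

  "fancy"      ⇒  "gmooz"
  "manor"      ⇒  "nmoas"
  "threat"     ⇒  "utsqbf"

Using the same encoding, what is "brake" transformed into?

cdbwf

It's a Vigenère-style cipher with numeric key [1,12]: position i shifts by key[i mod 2].
Applying it to brake: b+1=c, r+12=d, a+1=b, k+12=w, e+1=f.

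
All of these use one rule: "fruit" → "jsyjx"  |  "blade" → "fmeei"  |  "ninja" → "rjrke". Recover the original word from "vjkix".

right

Shifts by position in fruit: pos 0: f→j (+4), pos 1: r→s (+1), pos 2: u→y (+4), pos 3: i→j (+1) — repeating every 2. The shifts repeat in a cycle of length 2: positions 0,1,… shift by +4, +1, then the pattern repeats.
Reversing it on vjkix: v−4=r, j−1=i, k−4=g, i−1=h, x−4=t.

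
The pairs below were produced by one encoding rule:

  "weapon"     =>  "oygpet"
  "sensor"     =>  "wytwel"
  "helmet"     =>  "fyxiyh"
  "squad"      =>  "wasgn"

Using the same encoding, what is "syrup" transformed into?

w(22)→o(14) and e(4)→y(24) fit y≡11x+6 (mod 26); the inverse of 11 mod 26 is 19. Treating letters as 0–25, the rule is x ↦ 11x + 6 (mod 26).
On syrup: s(18)→11·18+6≡22=w; y(24)→11·24+6≡10=k; r(17)→11·17+6≡11=l; u(20)→11·20+6≡18=s; p(15)→11·15+6≡15=p (all mod 26).

wklsp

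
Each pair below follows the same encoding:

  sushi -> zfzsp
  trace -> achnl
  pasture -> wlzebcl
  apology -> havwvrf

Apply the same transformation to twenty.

Shifts by position in sushi: pos 0: s→z (+7), pos 1: u→f (+11), pos 2: s→z (+7), pos 3: h→s (+11) — repeating every 2. The shifts repeat in a cycle of length 2: positions 0,1,… shift by +7, +11, then the pattern repeats.
On twenty: t+7=a, w+11=h, e+7=l, n+11=y, t+7=a, y+11=j.

ahlyaj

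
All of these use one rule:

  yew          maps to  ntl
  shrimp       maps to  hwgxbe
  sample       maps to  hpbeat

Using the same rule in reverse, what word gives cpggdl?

narrow

Every letter moves 15 places later in the alphabet, wrapping around z→a.
Reversing it on cpggdl: c−15=n, p−15=a, g−15=r, g−15=r, d−15=o, l−15=w.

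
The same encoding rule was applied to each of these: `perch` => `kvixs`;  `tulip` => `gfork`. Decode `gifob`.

Each pair mirrors across the alphabet (p↔k, e↔v, r↔i): positions sum to 25. Letters are reflected about the middle of the alphabet (position → 25−position): Atbash.
Decoding gifob: g↔t, i↔r, f↔u, o↔l, b↔y.

truly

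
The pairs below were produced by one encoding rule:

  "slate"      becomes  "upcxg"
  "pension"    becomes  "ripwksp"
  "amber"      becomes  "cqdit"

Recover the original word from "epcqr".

A repeating key of period 2 is used — shifts +2, +4 over and over.
Decoding epcqr: e−2=c, p−4=l, c−2=a, q−4=m, r−2=p.

clamp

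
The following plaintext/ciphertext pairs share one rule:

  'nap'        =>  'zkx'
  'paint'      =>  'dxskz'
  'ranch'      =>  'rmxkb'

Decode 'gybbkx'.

The output letters match the input read backwards, each shifted +10: nap reversed is pan. Read the word backwards and shift each letter +10.
Reversing it on gybbkx: shift back: g−10=w, y−10=o, b−10=r, b−10=r, k−10=a, x−10=n → worran; then reverse → narrow.

narrow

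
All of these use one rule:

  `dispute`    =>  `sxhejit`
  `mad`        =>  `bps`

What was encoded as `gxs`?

Each letter is shifted forward by 15 in the alphabet (a Caesar shift of +15).
Undoing it on gxs: g−15=r, x−15=i, s−15=d.

rid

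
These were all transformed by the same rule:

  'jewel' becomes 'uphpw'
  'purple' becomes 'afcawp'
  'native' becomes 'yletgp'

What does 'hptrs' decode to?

Compare letters: j→u is +11, e→p is +11, w→h is +11 — a constant shift. Each letter is shifted forward by 11 in the alphabet (a Caesar shift of +11).
Undoing it on hptrs: h−11=w, p−11=e, t−11=i, r−11=g, s−11=h.

weigh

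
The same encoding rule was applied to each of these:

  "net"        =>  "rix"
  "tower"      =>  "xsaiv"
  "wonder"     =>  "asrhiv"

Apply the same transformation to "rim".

Compare letters: n→r is +4, e→i is +4, t→x is +4 — a constant shift. Every letter moves 4 places later in the alphabet, wrapping around z→a.
For rim: r+4=v, i+4=m, m+4=q.

vmq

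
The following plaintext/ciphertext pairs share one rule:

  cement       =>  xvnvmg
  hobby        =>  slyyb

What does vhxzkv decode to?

escape

Each pair mirrors across the alphabet (c↔x, e↔v, m↔n): positions sum to 25. Each letter is replaced by its mirror in the alphabet: a↔z, b↔y, c↔x, and so on (the Atbash cipher).
Reversing it on vhxzkv: v↔e, h↔s, x↔c, z↔a, k↔p, v↔e.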